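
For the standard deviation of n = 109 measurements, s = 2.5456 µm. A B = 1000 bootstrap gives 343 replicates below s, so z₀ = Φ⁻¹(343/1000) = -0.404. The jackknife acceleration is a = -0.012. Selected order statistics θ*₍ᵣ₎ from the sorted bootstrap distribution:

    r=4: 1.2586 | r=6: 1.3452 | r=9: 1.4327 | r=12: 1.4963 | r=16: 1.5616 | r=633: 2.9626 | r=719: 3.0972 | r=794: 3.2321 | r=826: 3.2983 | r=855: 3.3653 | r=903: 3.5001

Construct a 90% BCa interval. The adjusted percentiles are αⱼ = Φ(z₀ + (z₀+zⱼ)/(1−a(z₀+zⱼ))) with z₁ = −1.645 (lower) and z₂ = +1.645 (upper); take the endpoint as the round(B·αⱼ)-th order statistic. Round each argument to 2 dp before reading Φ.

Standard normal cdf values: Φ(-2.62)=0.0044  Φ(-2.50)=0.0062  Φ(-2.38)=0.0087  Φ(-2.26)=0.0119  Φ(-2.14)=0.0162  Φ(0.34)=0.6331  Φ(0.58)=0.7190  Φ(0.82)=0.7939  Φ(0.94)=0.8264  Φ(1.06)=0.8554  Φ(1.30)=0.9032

(1.3452, 3.2321)

Lower: z₀ + z₁ = -0.404 + (-1.645) = -2.049; 1 − a(z₀+z₁) = 1 − (-0.012)(-2.049) = 0.9754; argument = -0.404 + (-2.049)/0.9754 = -2.5047 → -2.50.
α₁ = Φ(-2.50) = 0.0062; rank = round(1000 × 0.0062) = 6; θ*₍6₎ = 1.3452.
Upper: z₀ + z₂ = 1.241; 1 − a(z₀+z₂) = 1.0149; argument = 0.8188 → 0.82; α₂ = 0.7939; rank = 794; θ*₍794₎ = 3.2321.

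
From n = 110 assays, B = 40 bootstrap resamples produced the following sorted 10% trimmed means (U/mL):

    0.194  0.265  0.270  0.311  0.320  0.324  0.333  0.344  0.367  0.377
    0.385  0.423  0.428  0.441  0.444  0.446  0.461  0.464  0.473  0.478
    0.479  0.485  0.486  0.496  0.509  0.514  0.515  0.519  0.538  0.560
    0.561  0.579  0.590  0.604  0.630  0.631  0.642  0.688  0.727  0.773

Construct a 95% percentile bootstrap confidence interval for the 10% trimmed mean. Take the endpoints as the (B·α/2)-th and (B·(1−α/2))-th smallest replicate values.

α = 0.05; lower rank = 40 × 0.025 = 1; upper rank = 40 × 0.975 = 39.
The 1st smallest replicate is 0.194; the 39th is 0.727.

(0.194, 0.727)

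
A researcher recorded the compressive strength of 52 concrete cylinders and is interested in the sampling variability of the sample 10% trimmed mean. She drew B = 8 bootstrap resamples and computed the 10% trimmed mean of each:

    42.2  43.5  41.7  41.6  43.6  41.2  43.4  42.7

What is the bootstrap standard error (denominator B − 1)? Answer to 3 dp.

SE* = 0.948

Bootstrap SE is the standard deviation of the 8 replicate 10% trimmed means.
Mean of replicates: (42.2 + 43.5 + 41.7 + 41.6 + 43.6 + 41.2 + 43.4 + 42.7) / 8 = 339.9000 / 8 = 42.4875
Sum of squared deviations: (−0.2875)² + (+1.0125)² + (−0.7875)² + (−0.8875)² + (+1.1125)² + (−1.2875)² + (+0.9125)² + (+0.2125)² = 6.2887
Variance = 6.2887 / 7 = 0.8984
SE* = √0.8984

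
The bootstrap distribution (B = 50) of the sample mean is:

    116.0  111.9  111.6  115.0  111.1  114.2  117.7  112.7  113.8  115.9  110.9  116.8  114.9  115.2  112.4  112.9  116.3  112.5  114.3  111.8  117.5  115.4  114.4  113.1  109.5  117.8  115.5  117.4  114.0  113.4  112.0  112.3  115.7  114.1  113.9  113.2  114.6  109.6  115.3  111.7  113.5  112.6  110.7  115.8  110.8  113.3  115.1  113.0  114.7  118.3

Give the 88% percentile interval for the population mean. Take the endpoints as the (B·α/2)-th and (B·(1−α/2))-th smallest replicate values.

(110.7, 117.5)

Sorted replicates: 109.5, 109.6, 110.7, 110.8, 110.9, 111.1, 111.6, 111.7, 111.8, 111.9, 112.0, 112.3, 112.4, 112.5, 112.6, 112.7, 112.9, 113.0, 113.1, 113.2, 113.3, 113.4, 113.5, 113.8, 113.9, 114.0, 114.1, 114.2, 114.3, 114.4, 114.6, 114.7, 114.9, 115.0, 115.1, 115.2, 115.3, 115.4, 115.5, 115.7, 115.8, 115.9, 116.0, 116.3, 116.8, 117.4, 117.5, 117.7, 117.8, 118.3
α = 0.12; lower rank = 50 × 0.060 = 3; upper rank = 50 × 0.940 = 47.
The 3rd smallest replicate is 110.7; the 47th is 117.5.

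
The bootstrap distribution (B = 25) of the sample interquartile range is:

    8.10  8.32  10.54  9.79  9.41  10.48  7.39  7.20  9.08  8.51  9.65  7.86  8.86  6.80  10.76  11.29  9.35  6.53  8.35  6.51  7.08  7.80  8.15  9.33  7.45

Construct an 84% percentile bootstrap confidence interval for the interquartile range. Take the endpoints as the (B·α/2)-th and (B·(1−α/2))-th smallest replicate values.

Sorted replicates: 6.51, 6.53, 6.80, 7.08, 7.20, 7.39, 7.45, 7.80, 7.86, 8.10, 8.15, 8.32, 8.35, 8.51, 8.86, 9.08, 9.33, 9.35, 9.41, 9.65, 9.79, 10.48, 10.54, 10.76, 11.29
α = 0.16; lower rank = 25 × 0.080 = 2; upper rank = 25 × 0.920 = 23.
The 2nd smallest replicate is 6.53; the 23rd is 10.54.

(6.53, 10.54)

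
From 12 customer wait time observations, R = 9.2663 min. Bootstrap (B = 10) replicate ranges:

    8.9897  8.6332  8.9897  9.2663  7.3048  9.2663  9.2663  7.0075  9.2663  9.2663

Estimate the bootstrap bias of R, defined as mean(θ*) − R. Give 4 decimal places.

mean(θ*) = (8.9897 + 8.6332 + 8.9897 + 9.2663 + 7.3048 + 9.2663 + 9.2663 + 7.0075 + 9.2663 + 9.2663) / 10 = 8.72564
bias = 8.72564 − 9.2663

bias = −0.5407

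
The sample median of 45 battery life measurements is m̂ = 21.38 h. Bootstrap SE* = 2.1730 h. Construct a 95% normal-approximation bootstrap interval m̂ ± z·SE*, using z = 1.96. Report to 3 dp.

(17.121, 25.639)

Margin = 1.96 × 2.1730 = 4.2591
Interval: 21.38 ± 4.2591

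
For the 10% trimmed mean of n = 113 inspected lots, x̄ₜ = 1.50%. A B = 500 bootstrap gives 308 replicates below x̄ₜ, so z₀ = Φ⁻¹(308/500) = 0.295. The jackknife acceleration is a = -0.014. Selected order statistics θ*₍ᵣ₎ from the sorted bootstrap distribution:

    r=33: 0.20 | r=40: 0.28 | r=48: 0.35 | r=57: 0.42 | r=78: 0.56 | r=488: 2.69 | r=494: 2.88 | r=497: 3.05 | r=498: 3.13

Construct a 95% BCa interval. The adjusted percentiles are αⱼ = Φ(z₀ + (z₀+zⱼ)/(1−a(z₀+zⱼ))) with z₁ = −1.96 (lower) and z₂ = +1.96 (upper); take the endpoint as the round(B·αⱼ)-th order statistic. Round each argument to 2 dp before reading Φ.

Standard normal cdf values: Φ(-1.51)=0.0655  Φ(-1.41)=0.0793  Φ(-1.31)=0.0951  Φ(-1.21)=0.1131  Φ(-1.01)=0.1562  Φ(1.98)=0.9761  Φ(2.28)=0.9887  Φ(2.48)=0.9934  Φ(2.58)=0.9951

(0.28, 3.05)

Lower: z₀ + z₁ = 0.295 + (-1.960) = -1.665; 1 − a(z₀+z₁) = 1 − (-0.014)(-1.665) = 0.9767; argument = 0.295 + (-1.665)/0.9767 = -1.4097 → -1.41.
α₁ = Φ(-1.41) = 0.0793; rank = round(500 × 0.0793) = 40; θ*₍40₎ = 0.28.
Upper: z₀ + z₂ = 2.255; 1 − a(z₀+z₂) = 1.0316; argument = 2.4810 → 2.48; α₂ = 0.9934; rank = 497; θ*₍497₎ = 3.05.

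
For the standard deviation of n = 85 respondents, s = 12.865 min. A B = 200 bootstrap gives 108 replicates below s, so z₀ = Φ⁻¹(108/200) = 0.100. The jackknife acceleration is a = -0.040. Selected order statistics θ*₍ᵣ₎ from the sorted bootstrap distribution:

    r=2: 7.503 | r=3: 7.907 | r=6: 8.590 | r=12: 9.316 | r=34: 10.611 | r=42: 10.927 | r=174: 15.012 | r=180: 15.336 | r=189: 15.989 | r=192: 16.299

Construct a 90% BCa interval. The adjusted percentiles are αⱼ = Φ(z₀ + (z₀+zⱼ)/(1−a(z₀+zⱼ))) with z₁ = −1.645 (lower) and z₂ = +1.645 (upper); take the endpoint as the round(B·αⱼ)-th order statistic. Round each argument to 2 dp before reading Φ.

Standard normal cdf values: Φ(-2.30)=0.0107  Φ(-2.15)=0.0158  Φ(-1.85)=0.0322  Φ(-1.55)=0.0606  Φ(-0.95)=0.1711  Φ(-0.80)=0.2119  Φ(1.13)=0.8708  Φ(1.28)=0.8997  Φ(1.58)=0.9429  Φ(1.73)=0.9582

Lower: z₀ + z₁ = 0.100 + (-1.645) = -1.545; 1 − a(z₀+z₁) = 1 − (-0.040)(-1.545) = 0.9382; argument = 0.100 + (-1.545)/0.9382 = -1.5468 → -1.55.
α₁ = Φ(-1.55) = 0.0606; rank = round(200 × 0.0606) = 12; θ*₍12₎ = 9.316.
Upper: z₀ + z₂ = 1.745; 1 − a(z₀+z₂) = 1.0698; argument = 1.7311 → 1.73; α₂ = 0.9582; rank = 192; θ*₍192₎ = 16.299.

(9.316, 16.299)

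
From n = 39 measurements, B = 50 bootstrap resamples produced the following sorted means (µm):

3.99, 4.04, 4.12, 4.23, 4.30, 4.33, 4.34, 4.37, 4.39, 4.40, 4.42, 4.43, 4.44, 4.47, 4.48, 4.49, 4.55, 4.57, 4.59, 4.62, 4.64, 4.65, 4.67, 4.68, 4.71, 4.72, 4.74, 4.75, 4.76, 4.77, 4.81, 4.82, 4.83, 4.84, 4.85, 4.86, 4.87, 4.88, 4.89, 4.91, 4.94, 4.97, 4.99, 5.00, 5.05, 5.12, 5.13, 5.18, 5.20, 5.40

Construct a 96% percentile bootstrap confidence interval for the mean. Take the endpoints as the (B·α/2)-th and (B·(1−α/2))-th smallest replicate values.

α = 0.04; lower rank = 50 × 0.020 = 1; upper rank = 50 × 0.980 = 49.
The 1st smallest replicate is 3.99; the 49th is 5.20.

(3.99, 5.20)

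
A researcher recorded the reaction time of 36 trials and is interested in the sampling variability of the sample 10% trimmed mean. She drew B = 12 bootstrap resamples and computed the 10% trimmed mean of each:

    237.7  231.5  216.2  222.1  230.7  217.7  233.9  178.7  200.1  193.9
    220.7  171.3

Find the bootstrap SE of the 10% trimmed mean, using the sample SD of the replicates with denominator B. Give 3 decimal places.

SE* = 21.062

Bootstrap SE is the standard deviation of the 12 replicate 10% trimmed means.
Mean of replicates: (237.7 + 231.5 + 216.2 + 222.1 + 230.7 + 217.7 + 233.9 + 178.7 + 200.1 + 193.9 + 220.7 + 171.3) / 12 = 2554.5000 / 12 = 212.8750
Sum of squared deviations: (+24.8250)² + (+18.6250)² + (+3.3250)² + (+9.2250)² + (+17.8250)² + (+4.8250)² + (+21.0250)² + (−34.1750)² + (−12.7750)² + (−18.9750)² + (+7.8250)² + (−41.5750)² = 5323.2825
Variance = 5323.2825 / 12 = 443.6069
SE* = √443.6069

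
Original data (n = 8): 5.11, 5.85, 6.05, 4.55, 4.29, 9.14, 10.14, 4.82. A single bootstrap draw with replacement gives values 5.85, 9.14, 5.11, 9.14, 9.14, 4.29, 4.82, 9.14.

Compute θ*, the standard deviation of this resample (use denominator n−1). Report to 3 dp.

Mean = 7.0788; sum of squared deviations = 35.2599
s² = 35.2599 / 7 = 5.0371
s = √5.0371 = 2.244

θ* = 2.244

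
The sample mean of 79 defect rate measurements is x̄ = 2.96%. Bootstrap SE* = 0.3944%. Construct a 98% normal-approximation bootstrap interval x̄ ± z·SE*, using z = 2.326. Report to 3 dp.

(2.043, 3.877)

Margin = 2.326 × 0.3944 = 0.9174
Interval: 2.96 ± 0.9174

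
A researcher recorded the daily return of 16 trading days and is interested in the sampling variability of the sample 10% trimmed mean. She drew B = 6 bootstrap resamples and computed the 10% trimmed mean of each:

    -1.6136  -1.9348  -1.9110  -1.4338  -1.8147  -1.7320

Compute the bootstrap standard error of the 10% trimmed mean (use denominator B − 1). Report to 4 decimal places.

Bootstrap SE is the standard deviation of the 6 replicate 10% trimmed means.
Mean of replicates: ((-1.6136) + (-1.9348) + (-1.9110) + (-1.4338) + (-1.8147) + (-1.7320)) / 6 = -10.43990 / 6 = -1.73998
Sum of squared deviations: (+0.12638)² + (−0.19482)² + (−0.17102)² + (+0.30618)² + (−0.07472)² + (+0.00798)² = 0.18257
Variance = 0.18257 / 5 = 0.03651
SE* = √0.03651

SE* = 0.1911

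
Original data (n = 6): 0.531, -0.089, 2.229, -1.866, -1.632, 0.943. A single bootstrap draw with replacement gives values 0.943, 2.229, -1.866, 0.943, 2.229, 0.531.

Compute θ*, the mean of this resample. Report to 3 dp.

θ* = 0.835

Mean = (0.943 + 2.229 + (-1.866) + 0.943 + 2.229 + 0.531) / 6 = 5.0090 / 6 = 0.835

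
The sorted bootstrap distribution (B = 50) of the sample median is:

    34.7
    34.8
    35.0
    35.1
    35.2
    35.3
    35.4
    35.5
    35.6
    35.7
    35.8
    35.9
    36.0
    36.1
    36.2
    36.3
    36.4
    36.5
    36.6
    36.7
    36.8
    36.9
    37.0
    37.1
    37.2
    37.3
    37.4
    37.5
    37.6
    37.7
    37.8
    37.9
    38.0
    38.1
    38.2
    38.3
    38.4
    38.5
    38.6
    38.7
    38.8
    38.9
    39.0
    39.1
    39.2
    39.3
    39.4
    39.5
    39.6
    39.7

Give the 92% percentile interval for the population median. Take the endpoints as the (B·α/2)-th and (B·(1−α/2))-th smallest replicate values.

α = 0.08; lower rank = 50 × 0.040 = 2; upper rank = 50 × 0.960 = 48.
The 2nd smallest replicate is 34.8; the 48th is 39.5.

(34.8, 39.5)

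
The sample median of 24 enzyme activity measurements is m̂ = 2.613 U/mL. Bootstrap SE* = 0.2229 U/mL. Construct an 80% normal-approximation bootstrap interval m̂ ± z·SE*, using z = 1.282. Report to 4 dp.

(2.3272, 2.8988)

Margin = 1.282 × 0.2229 = 0.28576
Interval: 2.613 ± 0.28576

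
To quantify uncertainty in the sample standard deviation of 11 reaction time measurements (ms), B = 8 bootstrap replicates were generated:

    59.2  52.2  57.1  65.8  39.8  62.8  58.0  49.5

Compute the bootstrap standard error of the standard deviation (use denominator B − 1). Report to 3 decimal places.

Bootstrap SE is the standard deviation of the 8 replicate standard deviations.
Mean of replicates: (59.2 + 52.2 + 57.1 + 65.8 + 39.8 + 62.8 + 58.0 + 49.5) / 8 = 444.4000 / 8 = 55.5500
Sum of squared deviations: (+3.6500)² + (−3.3500)² + (+1.5500)² + (+10.2500)² + (−15.7500)² + (+7.2500)² + (+2.4500)² + (−6.0500)² = 475.2400
Variance = 475.2400 / 7 = 67.8914
SE* = √67.8914

SE* = 8.240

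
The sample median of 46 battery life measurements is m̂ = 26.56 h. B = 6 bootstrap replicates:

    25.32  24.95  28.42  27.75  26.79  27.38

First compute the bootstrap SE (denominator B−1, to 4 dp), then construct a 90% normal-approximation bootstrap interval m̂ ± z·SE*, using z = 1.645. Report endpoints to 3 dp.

(24.296, 28.824)

Mean of replicates = 26.7683; sum of squared deviations = 9.4703; SE* = √(9.4703/5) = 1.3762
Margin = 1.645 × 1.3762 = 2.2638
Interval: 26.56 ± 2.2638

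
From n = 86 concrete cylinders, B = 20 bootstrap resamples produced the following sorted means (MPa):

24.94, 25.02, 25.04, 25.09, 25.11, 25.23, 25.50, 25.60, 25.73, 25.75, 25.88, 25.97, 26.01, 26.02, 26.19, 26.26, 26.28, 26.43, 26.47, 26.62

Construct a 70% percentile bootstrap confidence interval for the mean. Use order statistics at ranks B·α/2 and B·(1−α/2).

α = 0.30; lower rank = 20 × 0.150 = 3; upper rank = 20 × 0.850 = 17.
The 3rd smallest replicate is 25.04; the 17th is 26.28.

(25.04, 26.28)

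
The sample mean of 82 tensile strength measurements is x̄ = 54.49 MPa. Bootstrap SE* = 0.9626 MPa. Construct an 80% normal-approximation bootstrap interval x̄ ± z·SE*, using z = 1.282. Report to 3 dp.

(53.256, 55.724)

Margin = 1.282 × 0.9626 = 1.2341
Interval: 54.49 ± 1.2341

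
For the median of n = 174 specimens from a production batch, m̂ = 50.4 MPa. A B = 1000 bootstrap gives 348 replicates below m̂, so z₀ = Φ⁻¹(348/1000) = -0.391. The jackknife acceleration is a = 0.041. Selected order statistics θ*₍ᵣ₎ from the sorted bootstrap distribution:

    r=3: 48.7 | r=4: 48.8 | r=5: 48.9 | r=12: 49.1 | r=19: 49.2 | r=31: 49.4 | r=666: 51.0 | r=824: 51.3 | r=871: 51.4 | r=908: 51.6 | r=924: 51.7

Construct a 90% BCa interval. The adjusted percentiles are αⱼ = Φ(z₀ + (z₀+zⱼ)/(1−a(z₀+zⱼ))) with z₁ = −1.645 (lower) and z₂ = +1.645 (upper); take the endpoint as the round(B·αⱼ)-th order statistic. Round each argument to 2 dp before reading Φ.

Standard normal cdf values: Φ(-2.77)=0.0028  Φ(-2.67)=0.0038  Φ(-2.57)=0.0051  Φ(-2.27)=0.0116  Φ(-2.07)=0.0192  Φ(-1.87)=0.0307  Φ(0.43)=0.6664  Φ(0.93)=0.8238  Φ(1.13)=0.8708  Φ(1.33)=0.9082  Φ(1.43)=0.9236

(49.1, 51.3)

Lower: z₀ + z₁ = -0.391 + (-1.645) = -2.036; 1 − a(z₀+z₁) = 1 − (0.041)(-2.036) = 1.0835; argument = -0.391 + (-2.036)/1.0835 = -2.2701 → -2.27.
α₁ = Φ(-2.27) = 0.0116; rank = round(1000 × 0.0116) = 12; θ*₍12₎ = 49.1.
Upper: z₀ + z₂ = 1.254; 1 − a(z₀+z₂) = 0.9486; argument = 0.9310 → 0.93; α₂ = 0.8238; rank = 824; θ*₍824₎ = 51.3.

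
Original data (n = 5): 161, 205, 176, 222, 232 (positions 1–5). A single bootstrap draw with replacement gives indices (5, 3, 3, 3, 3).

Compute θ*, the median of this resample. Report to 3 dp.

θ* = 176.000

Resample values: 232, 176, 176, 176, 176.
Sorted: 176, 176, 176, 176, 232
Median = middle value = 176.000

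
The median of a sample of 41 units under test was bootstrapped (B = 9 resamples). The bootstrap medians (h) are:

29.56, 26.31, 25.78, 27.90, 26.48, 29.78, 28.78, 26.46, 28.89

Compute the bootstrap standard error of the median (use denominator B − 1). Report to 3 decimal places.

SE* = 1.541

Bootstrap SE is the standard deviation of the 9 replicate medians.
Mean of replicates: (29.56 + 26.31 + 25.78 + 27.90 + 26.48 + 29.78 + 28.78 + 26.46 + 28.89) / 9 = 249.9400 / 9 = 27.7711
Sum of squared deviations: (+1.7889)² + (−1.4611)² + (−1.9911)² + (+0.1289)² + (−1.2911)² + (+2.0089)² + (+1.0089)² + (−1.3111)² + (+1.1189)² = 19.0075
Variance = 19.0075 / 8 = 2.3759
SE* = √2.3759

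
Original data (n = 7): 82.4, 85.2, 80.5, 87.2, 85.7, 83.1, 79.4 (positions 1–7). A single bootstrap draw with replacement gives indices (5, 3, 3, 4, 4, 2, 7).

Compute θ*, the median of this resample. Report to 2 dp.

Resample values: 85.7, 80.5, 80.5, 87.2, 87.2, 85.2, 79.4.
Sorted: 79.4, 80.5, 80.5, 85.2, 85.7, 87.2, 87.2
Median = middle value = 85.20

θ* = 85.20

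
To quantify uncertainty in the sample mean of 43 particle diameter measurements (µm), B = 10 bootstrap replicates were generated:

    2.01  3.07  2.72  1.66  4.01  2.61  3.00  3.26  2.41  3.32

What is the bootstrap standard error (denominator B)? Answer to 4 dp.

Bootstrap SE is the standard deviation of the 10 replicate means.
Mean of replicates: (2.01 + 3.07 + 2.72 + 1.66 + 4.01 + 2.61 + 3.00 + 3.26 + 2.41 + 3.32) / 10 = 28.07000 / 10 = 2.80700
Sum of squared deviations: (−0.79700)² + (+0.26300)² + (−0.08700)² + (−1.14700)² + (+1.20300)² + (−0.19700)² + (+0.19300)² + (+0.45300)² + (−0.39700)² + (+0.51300)² = 4.17681
Variance = 4.17681 / 10 = 0.41768
SE* = √0.41768

SE* = 0.6463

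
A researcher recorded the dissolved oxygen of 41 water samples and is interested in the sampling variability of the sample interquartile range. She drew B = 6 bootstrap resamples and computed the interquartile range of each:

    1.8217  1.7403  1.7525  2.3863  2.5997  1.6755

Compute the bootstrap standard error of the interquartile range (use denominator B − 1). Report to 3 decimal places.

SE* = 0.394

Bootstrap SE is the standard deviation of the 6 replicate interquartile ranges.
Mean of replicates: (1.8217 + 1.7403 + 1.7525 + 2.3863 + 2.5997 + 1.6755) / 6 = 11.97600 / 6 = 1.99600
Sum of squared deviations: (−0.17430)² + (−0.25570)² + (−0.24350)² + (+0.39030)² + (+0.60370)² + (−0.32050)² = 0.77456
Variance = 0.77456 / 5 = 0.15491
SE* = √0.15491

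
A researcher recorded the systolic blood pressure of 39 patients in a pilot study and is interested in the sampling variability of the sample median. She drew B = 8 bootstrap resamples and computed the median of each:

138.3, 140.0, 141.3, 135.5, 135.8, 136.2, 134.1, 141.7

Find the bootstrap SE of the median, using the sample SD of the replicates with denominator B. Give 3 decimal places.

SE* = 2.694

Bootstrap SE is the standard deviation of the 8 replicate medians.
Mean of replicates: (138.3 + 140.0 + 141.3 + 135.5 + 135.8 + 136.2 + 134.1 + 141.7) / 8 = 1102.9000 / 8 = 137.8625
Sum of squared deviations: (+0.4375)² + (+2.1375)² + (+3.4375)² + (−2.3625)² + (−2.0625)² + (−1.6625)² + (−3.7625)² + (+3.8375)² = 58.0588
Variance = 58.0588 / 8 = 7.2573
SE* = √7.2573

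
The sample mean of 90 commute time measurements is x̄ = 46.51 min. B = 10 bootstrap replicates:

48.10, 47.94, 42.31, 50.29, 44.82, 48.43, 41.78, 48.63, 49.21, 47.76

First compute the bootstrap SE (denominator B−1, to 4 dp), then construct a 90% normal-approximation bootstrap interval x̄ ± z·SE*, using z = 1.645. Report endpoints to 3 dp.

Mean of replicates = 46.9270; sum of squared deviations = 77.0248; SE* = √(77.0248/9) = 2.9255
Margin = 1.645 × 2.9255 = 4.8124
Interval: 46.51 ± 4.8124

(41.698, 51.322)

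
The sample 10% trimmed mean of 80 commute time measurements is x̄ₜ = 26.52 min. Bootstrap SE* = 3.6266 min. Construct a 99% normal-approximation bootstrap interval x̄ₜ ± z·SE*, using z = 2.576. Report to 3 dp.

Margin = 2.576 × 3.6266 = 9.3421
Interval: 26.52 ± 9.3421

(17.178, 35.862)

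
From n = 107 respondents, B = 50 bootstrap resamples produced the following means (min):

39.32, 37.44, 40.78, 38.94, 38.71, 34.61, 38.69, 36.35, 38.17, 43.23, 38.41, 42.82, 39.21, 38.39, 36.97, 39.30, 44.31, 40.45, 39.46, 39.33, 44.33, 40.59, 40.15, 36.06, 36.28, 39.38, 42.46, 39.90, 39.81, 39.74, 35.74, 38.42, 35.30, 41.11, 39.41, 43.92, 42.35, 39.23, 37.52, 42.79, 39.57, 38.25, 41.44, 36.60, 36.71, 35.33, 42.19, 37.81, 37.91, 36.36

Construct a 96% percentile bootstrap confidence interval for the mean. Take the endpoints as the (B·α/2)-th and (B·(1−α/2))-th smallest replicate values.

Sorted replicates: 34.61, 35.30, 35.33, 35.74, 36.06, 36.28, 36.35, 36.36, 36.60, 36.71, 36.97, 37.44, 37.52, 37.81, 37.91, 38.17, 38.25, 38.39, 38.41, 38.42, 38.69, 38.71, 38.94, 39.21, 39.23, 39.30, 39.32, 39.33, 39.38, 39.41, 39.46, 39.57, 39.74, 39.81, 39.90, 40.15, 40.45, 40.59, 40.78, 41.11, 41.44, 42.19, 42.35, 42.46, 42.79, 42.82, 43.23, 43.92, 44.31, 44.33
α = 0.04; lower rank = 50 × 0.020 = 1; upper rank = 50 × 0.980 = 49.
The 1st smallest replicate is 34.61; the 49th is 44.31.

(34.61, 44.31)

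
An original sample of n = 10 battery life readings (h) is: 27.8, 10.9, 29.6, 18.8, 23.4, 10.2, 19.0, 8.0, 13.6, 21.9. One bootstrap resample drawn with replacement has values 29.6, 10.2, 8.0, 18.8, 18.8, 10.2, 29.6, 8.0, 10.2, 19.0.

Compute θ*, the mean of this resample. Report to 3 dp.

θ* = 16.240

Mean = (29.6 + 10.2 + 8.0 + 18.8 + 18.8 + 10.2 + 29.6 + 8.0 + 10.2 + 19.0) / 10 = 162.40 / 10 = 16.240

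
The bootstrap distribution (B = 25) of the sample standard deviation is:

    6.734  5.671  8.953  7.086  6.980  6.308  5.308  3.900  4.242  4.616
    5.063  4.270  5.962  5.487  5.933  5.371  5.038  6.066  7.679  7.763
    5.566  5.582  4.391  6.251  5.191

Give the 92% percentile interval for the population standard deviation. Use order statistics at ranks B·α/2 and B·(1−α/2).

(3.900, 7.763)

Sorted replicates: 3.900, 4.242, 4.270, 4.391, 4.616, 5.038, 5.063, 5.191, 5.308, 5.371, 5.487, 5.566, 5.582, 5.671, 5.933, 5.962, 6.066, 6.251, 6.308, 6.734, 6.980, 7.086, 7.679, 7.763, 8.953
α = 0.08; lower rank = 25 × 0.040 = 1; upper rank = 25 × 0.960 = 24.
The 1st smallest replicate is 3.900; the 24th is 7.763.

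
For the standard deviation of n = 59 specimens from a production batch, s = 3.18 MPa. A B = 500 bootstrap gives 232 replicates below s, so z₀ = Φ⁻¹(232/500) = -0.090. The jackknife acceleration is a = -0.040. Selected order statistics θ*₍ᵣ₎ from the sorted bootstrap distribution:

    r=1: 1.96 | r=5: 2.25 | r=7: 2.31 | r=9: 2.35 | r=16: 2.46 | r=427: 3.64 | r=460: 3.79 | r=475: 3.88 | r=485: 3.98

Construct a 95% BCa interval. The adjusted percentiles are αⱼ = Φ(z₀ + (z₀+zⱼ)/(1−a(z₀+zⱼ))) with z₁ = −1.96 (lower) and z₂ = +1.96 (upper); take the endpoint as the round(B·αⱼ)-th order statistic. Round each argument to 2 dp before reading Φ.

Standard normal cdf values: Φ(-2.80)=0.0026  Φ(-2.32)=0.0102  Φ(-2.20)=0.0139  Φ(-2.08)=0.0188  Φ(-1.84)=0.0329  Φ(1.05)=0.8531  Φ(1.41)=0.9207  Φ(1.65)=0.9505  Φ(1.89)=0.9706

Lower: z₀ + z₁ = -0.090 + (-1.960) = -2.050; 1 − a(z₀+z₁) = 1 − (-0.040)(-2.050) = 0.9180; argument = -0.090 + (-2.050)/0.9180 = -2.3231 → -2.32.
α₁ = Φ(-2.32) = 0.0102; rank = round(500 × 0.0102) = 5; θ*₍5₎ = 2.25.
Upper: z₀ + z₂ = 1.870; 1 − a(z₀+z₂) = 1.0748; argument = 1.6499 → 1.65; α₂ = 0.9505; rank = 475; θ*₍475₎ = 3.88.

(2.25, 3.88)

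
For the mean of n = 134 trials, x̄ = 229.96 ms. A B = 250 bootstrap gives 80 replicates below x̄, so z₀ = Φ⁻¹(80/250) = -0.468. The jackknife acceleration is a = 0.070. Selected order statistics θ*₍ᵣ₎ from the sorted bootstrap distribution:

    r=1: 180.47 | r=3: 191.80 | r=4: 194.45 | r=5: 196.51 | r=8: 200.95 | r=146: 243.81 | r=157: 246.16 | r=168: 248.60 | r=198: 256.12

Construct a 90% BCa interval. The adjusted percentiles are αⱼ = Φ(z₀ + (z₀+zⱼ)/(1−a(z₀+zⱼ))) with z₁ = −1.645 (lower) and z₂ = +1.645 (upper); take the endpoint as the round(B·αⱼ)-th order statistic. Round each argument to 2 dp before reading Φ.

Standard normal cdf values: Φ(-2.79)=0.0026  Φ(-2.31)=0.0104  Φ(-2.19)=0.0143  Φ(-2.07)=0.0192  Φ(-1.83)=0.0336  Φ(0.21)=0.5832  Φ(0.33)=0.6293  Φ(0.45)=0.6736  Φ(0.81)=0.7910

(191.80, 256.12)

Lower: z₀ + z₁ = -0.468 + (-1.645) = -2.113; 1 − a(z₀+z₁) = 1 − (0.070)(-2.113) = 1.1479; argument = -0.468 + (-2.113)/1.1479 = -2.3087 → -2.31.
α₁ = Φ(-2.31) = 0.0104; rank = round(250 × 0.0104) = 3; θ*₍3₎ = 191.80.
Upper: z₀ + z₂ = 1.177; 1 − a(z₀+z₂) = 0.9176; argument = 0.8147 → 0.81; α₂ = 0.7910; rank = 198; θ*₍198₎ = 256.12.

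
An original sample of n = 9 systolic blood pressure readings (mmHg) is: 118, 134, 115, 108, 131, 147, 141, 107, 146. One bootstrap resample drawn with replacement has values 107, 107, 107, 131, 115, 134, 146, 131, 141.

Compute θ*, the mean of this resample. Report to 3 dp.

Mean = (107 + 107 + 107 + 131 + 115 + 134 + 146 + 131 + 141) / 9 = 1119.0 / 9 = 124.333

θ* = 124.333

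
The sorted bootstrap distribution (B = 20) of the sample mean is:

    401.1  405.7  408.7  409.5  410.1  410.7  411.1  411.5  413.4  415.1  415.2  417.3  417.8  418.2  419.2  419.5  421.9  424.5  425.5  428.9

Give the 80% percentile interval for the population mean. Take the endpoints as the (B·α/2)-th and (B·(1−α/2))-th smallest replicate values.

α = 0.20; lower rank = 20 × 0.100 = 2; upper rank = 20 × 0.900 = 18.
The 2nd smallest replicate is 405.7; the 18th is 424.5.

(405.7, 424.5)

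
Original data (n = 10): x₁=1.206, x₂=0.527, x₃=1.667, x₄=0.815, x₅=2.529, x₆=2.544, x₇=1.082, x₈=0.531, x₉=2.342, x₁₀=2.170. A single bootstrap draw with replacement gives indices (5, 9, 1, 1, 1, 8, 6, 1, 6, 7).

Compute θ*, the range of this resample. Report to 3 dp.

θ* = 2.013

Resample values: 2.529, 2.342, 1.206, 1.206, 1.206, 0.531, 2.544, 1.206, 2.544, 1.082.
Range = 2.544 − 0.531 = 2.013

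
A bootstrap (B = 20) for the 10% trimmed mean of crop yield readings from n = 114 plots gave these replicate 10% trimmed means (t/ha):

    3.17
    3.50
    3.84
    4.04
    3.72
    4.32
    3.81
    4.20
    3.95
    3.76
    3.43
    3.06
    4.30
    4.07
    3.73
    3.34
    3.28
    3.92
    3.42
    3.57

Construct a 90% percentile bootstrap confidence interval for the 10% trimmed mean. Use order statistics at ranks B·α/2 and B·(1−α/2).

Sorted replicates: 3.06, 3.17, 3.28, 3.34, 3.42, 3.43, 3.50, 3.57, 3.72, 3.73, 3.76, 3.81, 3.84, 3.92, 3.95, 4.04, 4.07, 4.20, 4.30, 4.32
α = 0.10; lower rank = 20 × 0.050 = 1; upper rank = 20 × 0.950 = 19.
The 1st smallest replicate is 3.06; the 19th is 4.30.

(3.06, 4.30)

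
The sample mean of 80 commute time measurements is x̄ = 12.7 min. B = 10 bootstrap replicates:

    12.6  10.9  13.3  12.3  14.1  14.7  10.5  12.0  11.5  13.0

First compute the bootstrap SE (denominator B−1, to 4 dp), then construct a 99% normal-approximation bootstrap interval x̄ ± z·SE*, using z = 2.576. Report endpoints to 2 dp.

(9.25, 16.15)

Mean of replicates = 12.4900; sum of squared deviations = 16.1490; SE* = √(16.1490/9) = 1.3395
Margin = 2.576 × 1.3395 = 3.451
Interval: 12.7 ± 3.451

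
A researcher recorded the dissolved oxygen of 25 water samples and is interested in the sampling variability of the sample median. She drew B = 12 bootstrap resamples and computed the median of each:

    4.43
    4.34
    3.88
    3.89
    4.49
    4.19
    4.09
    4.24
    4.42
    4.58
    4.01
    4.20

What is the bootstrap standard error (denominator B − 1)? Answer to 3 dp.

SE* = 0.231

Bootstrap SE is the standard deviation of the 12 replicate medians.
Mean of replicates: (4.43 + 4.34 + 3.88 + 3.89 + 4.49 + 4.19 + 4.09 + 4.24 + 4.42 + 4.58 + 4.01 + 4.20) / 12 = 50.7600 / 12 = 4.2300
Sum of squared deviations: (+0.2000)² + (+0.1100)² + (−0.3500)² + (−0.3400)² + (+0.2600)² + (−0.0400)² + (−0.1400)² + (+0.0100)² + (+0.1900)² + (+0.3500)² + (−0.2200)² + (−0.0300)² = 0.5870
Variance = 0.5870 / 11 = 0.0534
SE* = √0.0534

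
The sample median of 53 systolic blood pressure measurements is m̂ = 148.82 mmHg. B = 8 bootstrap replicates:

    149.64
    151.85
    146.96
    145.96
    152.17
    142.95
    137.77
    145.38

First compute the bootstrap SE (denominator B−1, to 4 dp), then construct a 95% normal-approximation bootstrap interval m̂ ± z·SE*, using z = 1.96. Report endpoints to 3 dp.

Mean of replicates = 146.5850; sum of squared deviations = 161.1462; SE* = √(161.1462/7) = 4.7980
Margin = 1.96 × 4.7980 = 9.4041
Interval: 148.82 ± 9.4041

(139.416, 158.224)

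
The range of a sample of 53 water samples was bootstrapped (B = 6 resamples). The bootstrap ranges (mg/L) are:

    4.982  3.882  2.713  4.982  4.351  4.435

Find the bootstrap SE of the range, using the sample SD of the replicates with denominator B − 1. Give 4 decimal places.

SE* = 0.8497

Bootstrap SE is the standard deviation of the 6 replicate ranges.
Mean of replicates: (4.982 + 3.882 + 2.713 + 4.982 + 4.351 + 4.435) / 6 = 25.34500 / 6 = 4.22417
Sum of squared deviations: (+0.75783)² + (−0.34217)² + (−1.51117)² + (+0.75783)² + (+0.12683)² + (+0.21083)² = 3.60986
Variance = 3.60986 / 5 = 0.72197
SE* = √0.72197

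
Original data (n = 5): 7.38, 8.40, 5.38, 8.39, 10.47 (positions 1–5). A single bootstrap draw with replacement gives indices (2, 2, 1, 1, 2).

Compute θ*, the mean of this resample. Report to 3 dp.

θ* = 7.992

Resample values: 8.40, 8.40, 7.38, 7.38, 8.40.
Mean = (8.40 + 8.40 + 7.38 + 7.38 + 8.40) / 5 = 39.960 / 5 = 7.992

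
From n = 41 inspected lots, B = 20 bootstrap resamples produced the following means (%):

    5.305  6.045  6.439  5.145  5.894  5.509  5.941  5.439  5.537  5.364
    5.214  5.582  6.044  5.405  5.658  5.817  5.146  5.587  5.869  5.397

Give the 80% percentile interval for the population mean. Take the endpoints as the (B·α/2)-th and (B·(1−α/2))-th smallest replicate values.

(5.146, 6.044)

Sorted replicates: 5.145, 5.146, 5.214, 5.305, 5.364, 5.397, 5.405, 5.439, 5.509, 5.537, 5.582, 5.587, 5.658, 5.817, 5.869, 5.894, 5.941, 6.044, 6.045, 6.439
α = 0.20; lower rank = 20 × 0.100 = 2; upper rank = 20 × 0.900 = 18.
The 2nd smallest replicate is 5.146; the 18th is 6.044.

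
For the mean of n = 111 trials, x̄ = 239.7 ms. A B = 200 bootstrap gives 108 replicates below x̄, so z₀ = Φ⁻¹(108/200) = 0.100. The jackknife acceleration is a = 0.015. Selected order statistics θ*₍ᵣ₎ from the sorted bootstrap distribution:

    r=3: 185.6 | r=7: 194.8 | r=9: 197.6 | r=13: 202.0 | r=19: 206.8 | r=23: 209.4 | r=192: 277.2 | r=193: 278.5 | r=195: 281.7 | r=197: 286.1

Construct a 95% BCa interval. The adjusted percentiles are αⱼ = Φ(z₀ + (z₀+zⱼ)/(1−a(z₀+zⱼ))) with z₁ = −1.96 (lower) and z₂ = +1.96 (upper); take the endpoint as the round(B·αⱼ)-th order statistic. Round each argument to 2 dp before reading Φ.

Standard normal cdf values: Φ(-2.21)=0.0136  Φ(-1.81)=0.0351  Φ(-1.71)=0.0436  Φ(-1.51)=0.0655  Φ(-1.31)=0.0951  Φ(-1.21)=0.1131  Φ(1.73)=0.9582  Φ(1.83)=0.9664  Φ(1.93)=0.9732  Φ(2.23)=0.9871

Lower: z₀ + z₁ = 0.100 + (-1.960) = -1.860; 1 − a(z₀+z₁) = 1 − (0.015)(-1.860) = 1.0279; argument = 0.100 + (-1.860)/1.0279 = -1.7095 → -1.71.
α₁ = Φ(-1.71) = 0.0436; rank = round(200 × 0.0436) = 9; θ*₍9₎ = 197.6.
Upper: z₀ + z₂ = 2.060; 1 − a(z₀+z₂) = 0.9691; argument = 2.2257 → 2.23; α₂ = 0.9871; rank = 197; θ*₍197₎ = 286.1.

(197.6, 286.1)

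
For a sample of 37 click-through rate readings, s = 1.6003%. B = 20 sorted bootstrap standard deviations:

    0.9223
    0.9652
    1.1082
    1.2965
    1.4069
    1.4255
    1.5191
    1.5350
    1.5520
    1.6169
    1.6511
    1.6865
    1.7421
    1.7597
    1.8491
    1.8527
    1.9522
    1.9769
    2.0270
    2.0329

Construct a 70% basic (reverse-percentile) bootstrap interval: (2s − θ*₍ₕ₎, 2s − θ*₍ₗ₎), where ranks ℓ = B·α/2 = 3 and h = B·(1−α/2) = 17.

Percentile endpoints at ranks 3 and 17: θ*₍3₎ = 1.1082, θ*₍17₎ = 1.9522.
Basic interval reflects these around s:
  lower = 2 × 1.6003 − 1.9522 = 1.2484
  upper = 2 × 1.6003 − 1.1082 = 2.0924

(1.2484, 2.0924)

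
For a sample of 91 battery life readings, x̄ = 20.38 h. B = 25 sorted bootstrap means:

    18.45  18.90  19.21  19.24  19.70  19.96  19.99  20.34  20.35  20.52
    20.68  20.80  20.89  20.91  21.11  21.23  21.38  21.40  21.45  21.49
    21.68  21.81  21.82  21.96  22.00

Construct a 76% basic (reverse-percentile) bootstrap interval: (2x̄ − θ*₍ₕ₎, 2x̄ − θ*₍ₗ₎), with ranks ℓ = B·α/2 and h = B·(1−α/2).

Percentile endpoints at ranks 3 and 22: θ*₍3₎ = 19.21, θ*₍22₎ = 21.81.
Basic interval reflects these around x̄:
  lower = 2 × 20.38 − 21.81 = 18.95
  upper = 2 × 20.38 − 19.21 = 21.55

(18.95, 21.55)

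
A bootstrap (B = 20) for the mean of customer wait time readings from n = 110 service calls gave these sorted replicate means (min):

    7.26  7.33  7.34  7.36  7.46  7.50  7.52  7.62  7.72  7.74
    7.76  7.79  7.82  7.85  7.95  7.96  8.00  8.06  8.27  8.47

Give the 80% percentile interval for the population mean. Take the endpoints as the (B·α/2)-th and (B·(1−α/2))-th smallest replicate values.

α = 0.20; lower rank = 20 × 0.100 = 2; upper rank = 20 × 0.900 = 18.
The 2nd smallest replicate is 7.33; the 18th is 8.06.

(7.33, 8.06)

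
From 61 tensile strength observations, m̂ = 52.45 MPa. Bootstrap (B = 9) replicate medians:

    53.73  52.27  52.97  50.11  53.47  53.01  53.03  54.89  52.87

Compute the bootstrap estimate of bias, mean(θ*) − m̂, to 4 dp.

mean(θ*) = (53.73 + 52.27 + 52.97 + 50.11 + 53.47 + 53.01 + 53.03 + 54.89 + 52.87) / 9 = 52.92778
bias = 52.92778 − 52.45

bias = +0.4778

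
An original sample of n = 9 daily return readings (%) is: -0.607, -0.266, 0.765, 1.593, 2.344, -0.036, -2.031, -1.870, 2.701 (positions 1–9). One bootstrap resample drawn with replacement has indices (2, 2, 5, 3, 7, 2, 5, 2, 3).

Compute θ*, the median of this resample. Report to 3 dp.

Resample values: -0.266, -0.266, 2.344, 0.765, -2.031, -0.266, 2.344, -0.266, 0.765.
Sorted: -2.031, -0.266, -0.266, -0.266, -0.266, 0.765, 0.765, 2.344, 2.344
Median = middle value = -0.266

θ* = -0.266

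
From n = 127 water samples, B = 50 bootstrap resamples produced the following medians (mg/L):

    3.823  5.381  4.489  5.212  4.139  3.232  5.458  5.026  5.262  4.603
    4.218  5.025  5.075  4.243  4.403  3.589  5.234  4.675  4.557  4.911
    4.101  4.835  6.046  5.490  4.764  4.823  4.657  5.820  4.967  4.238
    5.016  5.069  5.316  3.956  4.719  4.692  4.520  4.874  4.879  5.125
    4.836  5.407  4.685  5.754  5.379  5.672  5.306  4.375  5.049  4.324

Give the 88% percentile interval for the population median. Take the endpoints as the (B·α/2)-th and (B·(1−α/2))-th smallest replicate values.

Sorted replicates: 3.232, 3.589, 3.823, 3.956, 4.101, 4.139, 4.218, 4.238, 4.243, 4.324, 4.375, 4.403, 4.489, 4.520, 4.557, 4.603, 4.657, 4.675, 4.685, 4.692, 4.719, 4.764, 4.823, 4.835, 4.836, 4.874, 4.879, 4.911, 4.967, 5.016, 5.025, 5.026, 5.049, 5.069, 5.075, 5.125, 5.212, 5.234, 5.262, 5.306, 5.316, 5.379, 5.381, 5.407, 5.458, 5.490, 5.672, 5.754, 5.820, 6.046
α = 0.12; lower rank = 50 × 0.060 = 3; upper rank = 50 × 0.940 = 47.
The 3rd smallest replicate is 3.823; the 47th is 5.672.

(3.823, 5.672)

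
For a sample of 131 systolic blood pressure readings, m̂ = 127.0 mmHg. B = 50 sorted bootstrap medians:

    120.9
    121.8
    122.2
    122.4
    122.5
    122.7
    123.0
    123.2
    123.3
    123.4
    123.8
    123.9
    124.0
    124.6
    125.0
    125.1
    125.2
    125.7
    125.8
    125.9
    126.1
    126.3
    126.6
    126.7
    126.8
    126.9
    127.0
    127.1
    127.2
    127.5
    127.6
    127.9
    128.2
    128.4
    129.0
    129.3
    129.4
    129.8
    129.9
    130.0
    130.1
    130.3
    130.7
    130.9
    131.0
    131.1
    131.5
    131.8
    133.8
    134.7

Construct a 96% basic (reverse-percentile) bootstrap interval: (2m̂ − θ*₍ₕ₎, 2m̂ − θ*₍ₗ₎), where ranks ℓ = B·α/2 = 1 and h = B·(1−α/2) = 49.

Percentile endpoints at ranks 1 and 49: θ*₍1₎ = 120.9, θ*₍49₎ = 133.8.
Basic interval reflects these around m̂:
  lower = 2 × 127.0 − 133.8 = 120.2
  upper = 2 × 127.0 − 120.9 = 133.1

(120.2, 133.1)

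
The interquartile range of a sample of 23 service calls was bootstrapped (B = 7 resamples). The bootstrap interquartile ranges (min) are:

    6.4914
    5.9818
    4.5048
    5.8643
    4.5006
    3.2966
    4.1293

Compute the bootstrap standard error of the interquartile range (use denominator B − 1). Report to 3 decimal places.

SE* = 1.161

Bootstrap SE is the standard deviation of the 7 replicate interquartile ranges.
Mean of replicates: (6.4914 + 5.9818 + 4.5048 + 5.8643 + 4.5006 + 3.2966 + 4.1293) / 7 = 34.76880 / 7 = 4.96697
Sum of squared deviations: (+1.52443)² + (+1.01483)² + (−0.46217)² + (+0.89733)² + (−0.46637)² + (−1.67037)² + (−0.83767)² = 8.08190
Variance = 8.08190 / 6 = 1.34698
SE* = √1.34698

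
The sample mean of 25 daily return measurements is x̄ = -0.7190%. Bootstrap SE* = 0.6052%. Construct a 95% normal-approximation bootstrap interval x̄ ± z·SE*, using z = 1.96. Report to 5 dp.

Margin = 1.96 × 0.6052 = 1.186192
Interval: -0.7190 ± 1.186192

(-1.90519, 0.46719)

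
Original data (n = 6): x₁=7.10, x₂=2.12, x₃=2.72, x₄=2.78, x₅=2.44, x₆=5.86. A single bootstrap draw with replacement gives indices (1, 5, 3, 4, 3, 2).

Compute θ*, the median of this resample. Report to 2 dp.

θ* = 2.72

Resample values: 7.10, 2.44, 2.72, 2.78, 2.72, 2.12.
Sorted: 2.12, 2.44, 2.72, 2.72, 2.78, 7.10
Median = average of the two middle values = 2.72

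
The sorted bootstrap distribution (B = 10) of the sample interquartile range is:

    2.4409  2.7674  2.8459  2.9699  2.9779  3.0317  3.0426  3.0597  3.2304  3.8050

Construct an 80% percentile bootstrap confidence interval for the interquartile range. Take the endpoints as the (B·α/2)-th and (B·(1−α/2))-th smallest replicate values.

α = 0.20; lower rank = 10 × 0.100 = 1; upper rank = 10 × 0.900 = 9.
The 1st smallest replicate is 2.4409; the 9th is 3.2304.

(2.4409, 3.2304)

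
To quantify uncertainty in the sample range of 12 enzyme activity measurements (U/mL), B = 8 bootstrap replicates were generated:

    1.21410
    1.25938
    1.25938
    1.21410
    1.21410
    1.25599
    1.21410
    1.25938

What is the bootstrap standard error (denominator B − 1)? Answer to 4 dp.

SE* = 0.0238

Bootstrap SE is the standard deviation of the 8 replicate ranges.
Mean of replicates: (1.21410 + 1.25938 + 1.25938 + 1.21410 + 1.21410 + 1.25599 + 1.21410 + 1.25938) / 8 = 9.890530 / 8 = 1.236316
Sum of squared deviations: (−0.022216)² + (+0.023064)² + (+0.023064)² + (−0.022216)² + (−0.022216)² + (+0.019674)² + (−0.022216)² + (+0.023064)² = 0.003957
Variance = 0.003957 / 7 = 0.000565
SE* = √0.000565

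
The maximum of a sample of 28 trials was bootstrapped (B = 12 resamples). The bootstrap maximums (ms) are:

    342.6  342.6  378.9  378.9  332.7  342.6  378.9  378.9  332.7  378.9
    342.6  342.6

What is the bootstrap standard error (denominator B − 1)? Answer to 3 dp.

SE* = 20.462

Bootstrap SE is the standard deviation of the 12 replicate maximums.
Mean of replicates: (342.6 + 342.6 + 378.9 + 378.9 + 332.7 + 342.6 + 378.9 + 378.9 + 332.7 + 378.9 + 342.6 + 342.6) / 12 = 4272.9000 / 12 = 356.0750
Sum of squared deviations: (−13.4750)² + (−13.4750)² + (+22.8250)² + (+22.8250)² + (−23.3750)² + (−13.4750)² + (+22.8250)² + (+22.8250)² + (−23.3750)² + (+22.8250)² + (−13.4750)² + (−13.4750)² = 4605.5625
Variance = 4605.5625 / 11 = 418.6875
SE* = √418.6875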